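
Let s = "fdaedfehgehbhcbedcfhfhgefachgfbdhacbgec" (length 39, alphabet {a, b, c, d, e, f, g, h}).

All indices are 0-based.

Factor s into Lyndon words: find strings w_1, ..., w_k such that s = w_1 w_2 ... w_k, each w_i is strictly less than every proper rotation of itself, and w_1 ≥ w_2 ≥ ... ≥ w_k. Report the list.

["f", "d", "aedfehgehbhcbedcfhfhgef", "achgfbdh", "acbgec"]

emit factor 1: 'f' (i=0, period=1)
emit factor 2: 'd' (i=1, period=1)
emit factor 3: 'aedfehgehbhcbedcfhfhgef' (i=2, period=23)
emit factor 4: 'achgfbdh' (i=25, period=8)
emit factor 5: 'acbgec' (i=33, period=6)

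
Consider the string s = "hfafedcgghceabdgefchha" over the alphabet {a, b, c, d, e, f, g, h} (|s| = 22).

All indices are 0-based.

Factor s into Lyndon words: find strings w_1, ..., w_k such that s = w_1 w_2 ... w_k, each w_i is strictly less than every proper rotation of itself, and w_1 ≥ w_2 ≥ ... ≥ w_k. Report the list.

emit factor 1: 'h' (i=0, period=1)
emit factor 2: 'f' (i=1, period=1)
emit factor 3: 'afedcgghce' (i=2, period=10)
emit factor 4: 'abdgefchh' (i=12, period=9)
emit factor 5: 'a' (i=21, period=1)

["h", "f", "afedcgghce", "abdgefchh", "a"]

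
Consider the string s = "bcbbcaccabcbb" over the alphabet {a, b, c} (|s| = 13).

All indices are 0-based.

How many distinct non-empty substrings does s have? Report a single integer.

sorted suffixes:
  #0 SA[0]=8  'abcbb'
  #1 SA[1]=5  'accabcbb'
  #2 SA[2]=12  'b'
  #3 SA[3]=11  'bb'
  #4 SA[4]=2  'bbcaccabcbb'
  #5 SA[5]=3  'bcaccabcbb'
  #6 SA[6]=9  'bcbb'
  #7 SA[7]=0  'bcbbcaccabcbb'
  #8 SA[8]=7  'cabcbb'
  #9 SA[9]=4  'caccabcbb'
  #10 SA[10]=10  'cbb'
  #11 SA[11]=1  'cbbcaccabcbb'
  #12 SA[12]=6  'ccabcbb'

SA = [8, 5, 12, 11, 2, 3, 9, 0, 7, 4, 10, 1, 6]
rank  pair      lcp
   1  s[8:],s[5:]  1  'a'
   2  s[5:],s[12:]  0  ''
   3  s[12:],s[11:]  1  'b'
   4  s[11:],s[2:]  2  'bb'
   5  s[2:],s[3:]  1  'b'
   6  s[3:],s[9:]  2  'bc'
   7  s[9:],s[0:]  4  'bcbb'
   8  s[0:],s[7:]  0  ''
   9  s[7:],s[4:]  2  'ca'
  10  s[4:],s[10:]  1  'c'
  11  s[10:],s[1:]  3  'cbb'
  12  s[1:],s[6:]  1  'c'

n(n+1)/2 = 13·14/2 = 91
Σ LCP = 0 + 1 + 0 + 1 + 2 + 1 + 2 + 4 + 0 + 2 + 1 + 3 + 1 = 18
distinct = 91 − 18 = 73

73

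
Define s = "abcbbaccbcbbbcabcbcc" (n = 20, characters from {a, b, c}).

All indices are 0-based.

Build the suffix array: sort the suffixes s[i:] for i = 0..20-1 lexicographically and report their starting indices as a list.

[0, 14, 5, 4, 3, 10, 11, 12, 1, 8, 15, 17, 19, 13, 2, 9, 7, 16, 18, 6]

rank | idx | suffix
   0 |   0 | abcbbaccbcbbbcabcbcc
   1 |  14 | abcbcc
   2 |   5 | accbcbbbcabcbcc
   3 |   4 | baccbcbbbcabcbcc
   4 |   3 | bbaccbcbbbcabcbcc
   5 |  10 | bbbcabcbcc
   6 |  11 | bbcabcbcc
   7 |  12 | bcabcbcc
   8 |   1 | bcbbaccbcbbbcabcbcc
   9 |   8 | bcbbbcabcbcc
  10 |  15 | bcbcc
  11 |  17 | bcc
  12 |  19 | c
  13 |  13 | cabcbcc
  14 |   2 | cbbaccbcbbbcabcbcc
  15 |   9 | cbbbcabcbcc
  16 |   7 | cbcbbbcabcbcc
  17 |  16 | cbcc
  18 |  18 | cc
  19 |   6 | ccbcbbbcabcbcc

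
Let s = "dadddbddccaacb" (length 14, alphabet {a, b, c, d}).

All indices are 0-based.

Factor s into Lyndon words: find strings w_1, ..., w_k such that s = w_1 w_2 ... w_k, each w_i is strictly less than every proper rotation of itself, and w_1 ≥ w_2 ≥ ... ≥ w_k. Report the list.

emit factor 1: 'd' (i=0, period=1)
emit factor 2: 'adddbddcc' (i=1, period=9)
emit factor 3: 'aacb' (i=10, period=4)

["d", "adddbddcc", "aacb"]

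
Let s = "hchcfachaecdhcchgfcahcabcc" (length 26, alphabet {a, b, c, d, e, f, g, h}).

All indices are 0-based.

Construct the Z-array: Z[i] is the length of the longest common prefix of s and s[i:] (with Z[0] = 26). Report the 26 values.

Z[0]=26
i=1: outside box; Z[1]=0
i=2: outside box; Z[2]=2 scan→box=[2,4)
i=3: min(r-i=1, Z[1]=0)=0; Z[3]=0
i=4: outside box; Z[4]=0
i=5: outside box; Z[5]=0
i=6: outside box; Z[6]=0
i=7: outside box; Z[7]=1 scan→box=[7,8)
i=8: outside box; Z[8]=0
i=9: outside box; Z[9]=0
i=10: outside box; Z[10]=0
i=11: outside box; Z[11]=0
i=12: outside box; Z[12]=2 scan→box=[12,14)
i=13: min(r-i=1, Z[1]=0)=0; Z[13]=0
i=14: outside box; Z[14]=0
i=15: outside box; Z[15]=1 scan→box=[15,16)
i=16: outside box; Z[16]=0
i=17: outside box; Z[17]=0
i=18: outside box; Z[18]=0
i=19: outside box; Z[19]=0
i=20: outside box; Z[20]=2 scan→box=[20,22)
i=21: min(r-i=1, Z[1]=0)=0; Z[21]=0
i=22: outside box; Z[22]=0
i=23: outside box; Z[23]=0
i=24: outside box; Z[24]=0
i=25: outside box; Z[25]=0

[26, 0, 2, 0, 0, 0, 0, 1, 0, 0, 0, 0, 2, 0, 0, 1, 0, 0, 0, 0, 2, 0, 0, 0, 0, 0]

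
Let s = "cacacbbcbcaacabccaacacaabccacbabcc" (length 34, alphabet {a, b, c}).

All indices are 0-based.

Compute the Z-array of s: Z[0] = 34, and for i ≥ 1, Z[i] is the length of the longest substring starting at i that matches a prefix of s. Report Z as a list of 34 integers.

[34, 0, 3, 0, 1, 0, 0, 1, 0, 2, 0, 0, 2, 0, 0, 1, 2, 0, 0, 4, 0, 2, 0, 0, 0, 1, 3, 0, 1, 0, 0, 0, 1, 1]

Z[0]=34
i=1: fresh scan; Z[1]=0
i=2: fresh scan; Z[2]=3 extend→box=[2,5)
i=3: min(r-i=2, Z[1]=0)=0; Z[3]=0
i=4: min(r-i=1, Z[2]=3)=1; Z[4]=1
i=5: fresh scan; Z[5]=0
i=6: fresh scan; Z[6]=0
i=7: fresh scan; Z[7]=1 extend→box=[7,8)
i=8: fresh scan; Z[8]=0
i=9: fresh scan; Z[9]=2 extend→box=[9,11)
i=10: min(r-i=1, Z[1]=0)=0; Z[10]=0
i=11: fresh scan; Z[11]=0
i=12: fresh scan; Z[12]=2 extend→box=[12,14)
i=13: min(r-i=1, Z[1]=0)=0; Z[13]=0
i=14: fresh scan; Z[14]=0
i=15: fresh scan; Z[15]=1 extend→box=[15,16)
i=16: fresh scan; Z[16]=2 extend→box=[16,18)
i=17: min(r-i=1, Z[1]=0)=0; Z[17]=0
i=18: fresh scan; Z[18]=0
i=19: fresh scan; Z[19]=4 extend→box=[19,23)
i=20: min(r-i=3, Z[1]=0)=0; Z[20]=0
i=21: min(r-i=2, Z[2]=3)=2; Z[21]=2
i=22: min(r-i=1, Z[3]=0)=0; Z[22]=0
i=23: fresh scan; Z[23]=0
i=24: fresh scan; Z[24]=0
i=25: fresh scan; Z[25]=1 extend→box=[25,26)
i=26: fresh scan; Z[26]=3 extend→box=[26,29)
i=27: min(r-i=2, Z[1]=0)=0; Z[27]=0
i=28: min(r-i=1, Z[2]=3)=1; Z[28]=1
i=29: fresh scan; Z[29]=0
i=30: fresh scan; Z[30]=0
i=31: fresh scan; Z[31]=0
i=32: fresh scan; Z[32]=1 extend→box=[32,33)
i=33: fresh scan; Z[33]=1 extend→box=[33,34)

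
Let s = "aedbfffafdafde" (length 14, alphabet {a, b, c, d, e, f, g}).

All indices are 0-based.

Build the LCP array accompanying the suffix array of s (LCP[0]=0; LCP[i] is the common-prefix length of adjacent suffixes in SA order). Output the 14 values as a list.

[0, 1, 3, 0, 0, 1, 1, 0, 1, 0, 1, 2, 1, 2]

sorted suffixes:
  #0 SA[0]=0  'aedbfffafdafde'
  #1 SA[1]=7  'afdafde'
  #2 SA[2]=10  'afde'
  #3 SA[3]=3  'bfffafdafde'
  #4 SA[4]=9  'dafde'
  #5 SA[5]=2  'dbfffafdafde'
  #6 SA[6]=12  'de'
  #7 SA[7]=13  'e'
  #8 SA[8]=1  'edbfffafdafde'
  #9 SA[9]=6  'fafdafde'
  #10 SA[10]=8  'fdafde'
  #11 SA[11]=11  'fde'
  #12 SA[12]=5  'ffafdafde'
  #13 SA[13]=4  'fffafdafde'

SA = [0, 7, 10, 3, 9, 2, 12, 13, 1, 6, 8, 11, 5, 4]
i: (SA[i-1],SA[i]) lcp shared
  1: (0,7) 1 'a'
  2: (7,10) 3 'afd'
  3: (10,3) 0 ''
  4: (3,9) 0 ''
  5: (9,2) 1 'd'
  6: (2,12) 1 'd'
  7: (12,13) 0 ''
  8: (13,1) 1 'e'
  9: (1,6) 0 ''
  10: (6,8) 1 'f'
  11: (8,11) 2 'fd'
  12: (11,5) 1 'f'
  13: (5,4) 2 'ff'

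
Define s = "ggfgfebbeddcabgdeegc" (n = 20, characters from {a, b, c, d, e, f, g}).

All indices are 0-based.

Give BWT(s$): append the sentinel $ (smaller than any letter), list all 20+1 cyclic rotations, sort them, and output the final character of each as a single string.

rank  rotation               last
    0  $ggfgfebbeddcabgdeegc  c
    1  abgdeegc$ggfgfebbeddc  c
    2  bbeddcabgdeegc$ggfgfe  e
    3  beddcabgdeegc$ggfgfeb  b
    4  bgdeegc$ggfgfebbeddca  a
    5  c$ggfgfebbeddcabgdeeg  g
    6  cabgdeegc$ggfgfebbedd  d
    7  dcabgdeegc$ggfgfebbed  d
    8  ddcabgdeegc$ggfgfebbe  e
    9  deegc$ggfgfebbeddcabg  g
   10  ebbeddcabgdeegc$ggfgf  f
   11  eddcabgdeegc$ggfgfebb  b
   12  eegc$ggfgfebbeddcabgd  d
   13  egc$ggfgfebbeddcabgde  e
   14  febbeddcabgdeegc$ggfg  g
   15  fgfebbeddcabgdeegc$gg  g
   16  gc$ggfgfebbeddcabgdee  e
   17  gdeegc$ggfgfebbeddcab  b
   18  gfebbeddcabgdeegc$ggf  f
   19  gfgfebbeddcabgdeegc$g  g
   20  ggfgfebbeddcabgdeegc$  $

ccebagddegfbdeggebfg$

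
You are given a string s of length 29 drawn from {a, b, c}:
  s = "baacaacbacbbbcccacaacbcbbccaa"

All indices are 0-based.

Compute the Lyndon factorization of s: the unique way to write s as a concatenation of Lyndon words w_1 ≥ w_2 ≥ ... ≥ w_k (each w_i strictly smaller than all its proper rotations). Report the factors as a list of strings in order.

["b", "aacaacbacbbbcccacaacbcbbcc", "a", "a"]

emit factor 1: 'b' (i=0, period=1)
emit factor 2: 'aacaacbacbbbcccacaacbcbbcc' (i=1, period=26)
emit factor 3: 'a' (i=27, period=1)
emit factor 4: 'a' (i=28, period=1)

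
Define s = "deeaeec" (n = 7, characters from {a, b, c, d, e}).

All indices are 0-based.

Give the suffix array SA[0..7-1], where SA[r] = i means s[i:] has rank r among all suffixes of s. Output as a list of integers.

rank→(start, suffix):
  0 → (3, 'aeec')
  1 → (6, 'c')
  2 → (0, 'deeaeec')
  3 → (2, 'eaeec')
  4 → (5, 'ec')
  5 → (1, 'eeaeec')
  6 → (4, 'eec')

[3, 6, 0, 2, 5, 1, 4]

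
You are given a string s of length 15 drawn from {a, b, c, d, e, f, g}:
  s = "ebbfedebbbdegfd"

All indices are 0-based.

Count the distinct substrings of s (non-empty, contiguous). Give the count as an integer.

rank | idx | suffix
   0 |   7 | bbbdegfd
   1 |   8 | bbdegfd
   2 |   1 | bbfedebbbdegfd
   3 |   9 | bdegfd
   4 |   2 | bfedebbbdegfd
   5 |  14 | d
   6 |   5 | debbbdegfd
   7 |  10 | degfd
   8 |   6 | ebbbdegfd
   9 |   0 | ebbfedebbbdegfd
  10 |   4 | edebbbdegfd
  11 |  11 | egfd
  12 |  13 | fd
  13 |   3 | fedebbbdegfd
  14 |  12 | gfd

SA = [7, 8, 1, 9, 2, 14, 5, 10, 6, 0, 4, 11, 13, 3, 12]
i: (SA[i-1],SA[i]) lcp shared
  1: (7,8) 2 'bb'
  2: (8,1) 2 'bb'
  3: (1,9) 1 'b'
  4: (9,2) 1 'b'
  5: (2,14) 0 ''
  6: (14,5) 1 'd'
  7: (5,10) 2 'de'
  8: (10,6) 0 ''
  9: (6,0) 3 'ebb'
  10: (0,4) 1 'e'
  11: (4,11) 1 'e'
  12: (11,13) 0 ''
  13: (13,3) 1 'f'
  14: (3,12) 0 ''

n(n+1)/2 = 15·16/2 = 120
Σ LCP = 0 + 2 + 2 + 1 + 1 + 0 + 1 + 2 + 0 + 3 + 1 + 1 + 0 + 1 + 0 = 15
distinct = 120 − 15 = 105

105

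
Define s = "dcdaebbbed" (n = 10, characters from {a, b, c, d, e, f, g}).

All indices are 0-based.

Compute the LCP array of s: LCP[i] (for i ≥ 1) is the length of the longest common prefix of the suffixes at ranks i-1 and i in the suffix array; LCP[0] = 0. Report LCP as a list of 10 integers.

[0, 0, 2, 1, 0, 0, 1, 1, 0, 1]

rank | idx | suffix
   0 |   3 | aebbbed
   1 |   5 | bbbed
   2 |   6 | bbed
   3 |   7 | bed
   4 |   1 | cdaebbbed
   5 |   9 | d
   6 |   2 | daebbbed
   7 |   0 | dcdaebbbed
   8 |   4 | ebbbed
   9 |   8 | ed

SA = [3, 5, 6, 7, 1, 9, 2, 0, 4, 8]
rank  pair      lcp
   1  s[3:],s[5:]  0  ''
   2  s[5:],s[6:]  2  'bb'
   3  s[6:],s[7:]  1  'b'
   4  s[7:],s[1:]  0  ''
   5  s[1:],s[9:]  0  ''
   6  s[9:],s[2:]  1  'd'
   7  s[2:],s[0:]  1  'd'
   8  s[0:],s[4:]  0  ''
   9  s[4:],s[8:]  1  'e'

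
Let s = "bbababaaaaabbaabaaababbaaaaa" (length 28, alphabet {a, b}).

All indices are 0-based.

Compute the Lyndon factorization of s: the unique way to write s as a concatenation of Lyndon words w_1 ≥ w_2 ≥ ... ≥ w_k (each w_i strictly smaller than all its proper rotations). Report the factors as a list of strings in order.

emit factor 1: 'b' (i=0, period=1)
emit factor 2: 'b' (i=1, period=1)
emit factor 3: 'ab' (i=2, period=2)
emit factor 4: 'ab' (i=4, period=2)
emit factor 5: 'aaaaabbaabaaababb' (i=6, period=17)
emit factor 6: 'a' (i=23, period=1)
emit factor 7: 'a' (i=24, period=1)
emit factor 8: 'a' (i=25, period=1)
emit factor 9: 'a' (i=26, period=1)
emit factor 10: 'a' (i=27, period=1)

["b", "b", "ab", "ab", "aaaaabbaabaaababb", "a", "a", "a", "a", "a"]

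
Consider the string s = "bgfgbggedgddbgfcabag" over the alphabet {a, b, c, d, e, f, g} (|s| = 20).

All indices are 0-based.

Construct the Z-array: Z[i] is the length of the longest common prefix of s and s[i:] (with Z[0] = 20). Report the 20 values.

Z[0]=20
i=1: i≥r, start 0; Z[1]=0
i=2: i≥r, start 0; Z[2]=0
i=3: i≥r, start 0; Z[3]=0
i=4: i≥r, start 0; Z[4]=2 extend→box=[4,6)
i=5: min(r-i=1, Z[1]=0)=0; Z[5]=0
i=6: i≥r, start 0; Z[6]=0
i=7: i≥r, start 0; Z[7]=0
i=8: i≥r, start 0; Z[8]=0
i=9: i≥r, start 0; Z[9]=0
i=10: i≥r, start 0; Z[10]=0
i=11: i≥r, start 0; Z[11]=0
i=12: i≥r, start 0; Z[12]=3 extend→box=[12,15)
i=13: min(r-i=2, Z[1]=0)=0; Z[13]=0
i=14: min(r-i=1, Z[2]=0)=0; Z[14]=0
i=15: i≥r, start 0; Z[15]=0
i=16: i≥r, start 0; Z[16]=0
i=17: i≥r, start 0; Z[17]=1 extend→box=[17,18)
i=18: i≥r, start 0; Z[18]=0
i=19: i≥r, start 0; Z[19]=0

[20, 0, 0, 0, 2, 0, 0, 0, 0, 0, 0, 0, 3, 0, 0, 0, 0, 1, 0, 0]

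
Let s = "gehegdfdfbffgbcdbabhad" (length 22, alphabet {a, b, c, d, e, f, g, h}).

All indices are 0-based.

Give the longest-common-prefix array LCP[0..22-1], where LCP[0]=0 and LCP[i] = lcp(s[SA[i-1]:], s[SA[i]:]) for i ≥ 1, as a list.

rank | idx | suffix
   0 |  17 | abhad
   1 |  20 | ad
   2 |  16 | babhad
   3 |  13 | bcdbabhad
   4 |   9 | bffgbcdbabhad
   5 |  18 | bhad
   6 |  14 | cdbabhad
   7 |  21 | d
   8 |  15 | dbabhad
   9 |   7 | dfbffgbcdbabhad
  10 |   5 | dfdfbffgbcdbabhad
  11 |   3 | egdfdfbffgbcdbabhad
  12 |   1 | ehegdfdfbffgbcdbabhad
  13 |   8 | fbffgbcdbabhad
  14 |   6 | fdfbffgbcdbabhad
  15 |  10 | ffgbcdbabhad
  16 |  11 | fgbcdbabhad
  17 |  12 | gbcdbabhad
  18 |   4 | gdfdfbffgbcdbabhad
  19 |   0 | gehegdfdfbffgbcdbabhad
  20 |  19 | had
  21 |   2 | hegdfdfbffgbcdbabhad

SA = [17, 20, 16, 13, 9, 18, 14, 21, 15, 7, 5, 3, 1, 8, 6, 10, 11, 12, 4, 0, 19, 2]
rank  pair      lcp
   1  s[17:],s[20:]  1  'a'
   2  s[20:],s[16:]  0  ''
   3  s[16:],s[13:]  1  'b'
   4  s[13:],s[9:]  1  'b'
   5  s[9:],s[18:]  1  'b'
   6  s[18:],s[14:]  0  ''
   7  s[14:],s[21:]  0  ''
   8  s[21:],s[15:]  1  'd'
   9  s[15:],s[7:]  1  'd'
  10  s[7:],s[5:]  2  'df'
  11  s[5:],s[3:]  0  ''
  12  s[3:],s[1:]  1  'e'
  13  s[1:],s[8:]  0  ''
  14  s[8:],s[6:]  1  'f'
  15  s[6:],s[10:]  1  'f'
  16  s[10:],s[11:]  1  'f'
  17  s[11:],s[12:]  0  ''
  18  s[12:],s[4:]  1  'g'
  19  s[4:],s[0:]  1  'g'
  20  s[0:],s[19:]  0  ''
  21  s[19:],s[2:]  1  'h'

[0, 1, 0, 1, 1, 1, 0, 0, 1, 1, 2, 0, 1, 0, 1, 1, 1, 0, 1, 1, 0, 1]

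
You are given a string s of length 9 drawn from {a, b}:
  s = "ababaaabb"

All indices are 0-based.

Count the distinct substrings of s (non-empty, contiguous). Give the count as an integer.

rank | idx | suffix
   0 |   4 | aaabb
   1 |   5 | aabb
   2 |   2 | abaaabb
   3 |   0 | ababaaabb
   4 |   6 | abb
   5 |   8 | b
   6 |   3 | baaabb
   7 |   1 | babaaabb
   8 |   7 | bb

SA = [4, 5, 2, 0, 6, 8, 3, 1, 7]
i: (SA[i-1],SA[i]) lcp shared
  1: (4,5) 2 'aa'
  2: (5,2) 1 'a'
  3: (2,0) 3 'aba'
  4: (0,6) 2 'ab'
  5: (6,8) 0 ''
  6: (8,3) 1 'b'
  7: (3,1) 2 'ba'
  8: (1,7) 1 'b'

n(n+1)/2 = 9·10/2 = 45
Σ LCP = 0 + 2 + 1 + 3 + 2 + 0 + 1 + 2 + 1 = 12
distinct = 45 − 12 = 33

33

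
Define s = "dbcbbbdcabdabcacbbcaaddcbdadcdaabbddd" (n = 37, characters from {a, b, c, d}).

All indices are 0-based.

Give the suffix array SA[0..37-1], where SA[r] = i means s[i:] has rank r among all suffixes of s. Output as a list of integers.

[30, 19, 31, 11, 8, 14, 26, 20, 3, 16, 4, 32, 17, 12, 1, 9, 24, 5, 33, 18, 7, 13, 2, 15, 23, 28, 36, 29, 10, 25, 0, 6, 22, 27, 35, 21, 34]

sorted suffixes:
  #0 SA[0]=30  'aabbddd'
  #1 SA[1]=19  'aaddcbdadcdaabbddd'
  #2 SA[2]=31  'abbddd'
  #3 SA[3]=11  'abcacbbcaaddcbdadcdaabbddd'
  #4 SA[4]=8  'abdabcacbbcaaddcbdadcdaabbddd'
  #5 SA[5]=14  'acbbcaaddcbdadcdaabbddd'
  #6 SA[6]=26  'adcdaabbddd'
  #7 SA[7]=20  'addcbdadcdaabbddd'
  #8 SA[8]=3  'bbbdcabdabcacbbcaaddcbdadcdaabbddd'
  #9 SA[9]=16  'bbcaaddcbdadcdaabbddd'
  #10 SA[10]=4  'bbdcabdabcacbbcaaddcbdadcdaabbddd'
  #11 SA[11]=32  'bbddd'
  #12 SA[12]=17  'bcaaddcbdadcdaabbddd'
  #13 SA[13]=12  'bcacbbcaaddcbdadcdaabbddd'
  #14 SA[14]=1  'bcbbbdcabdabcacbbcaaddcbdadcdaabbddd'
  #15 SA[15]=9  'bdabcacbbcaaddcbdadcdaabbddd'
  #16 SA[16]=24  'bdadcdaabbddd'
  #17 SA[17]=5  'bdcabdabcacbbcaaddcbdadcdaabbddd'
  #18 SA[18]=33  'bddd'
  #19 SA[19]=18  'caaddcbdadcdaabbddd'
  #20 SA[20]=7  'cabdabcacbbcaaddcbdadcdaabbddd'
  #21 SA[21]=13  'cacbbcaaddcbdadcdaabbddd'
  #22 SA[22]=2  'cbbbdcabdabcacbbcaaddcbdadcdaabbddd'
  #23 SA[23]=15  'cbbcaaddcbdadcdaabbddd'
  #24 SA[24]=23  'cbdadcdaabbddd'
  #25 SA[25]=28  'cdaabbddd'
  #26 SA[26]=36  'd'
  #27 SA[27]=29  'daabbddd'
  #28 SA[28]=10  'dabcacbbcaaddcbdadcdaabbddd'
  #29 SA[29]=25  'dadcdaabbddd'
  #30 SA[30]=0  'dbcbbbdcabdabcacbbcaaddcbdadcdaabbddd'
  #31 SA[31]=6  'dcabdabcacbbcaaddcbdadcdaabbddd'
  #32 SA[32]=22  'dcbdadcdaabbddd'
  #33 SA[33]=27  'dcdaabbddd'
  #34 SA[34]=35  'dd'
  #35 SA[35]=21  'ddcbdadcdaabbddd'
  #36 SA[36]=34  'ddd'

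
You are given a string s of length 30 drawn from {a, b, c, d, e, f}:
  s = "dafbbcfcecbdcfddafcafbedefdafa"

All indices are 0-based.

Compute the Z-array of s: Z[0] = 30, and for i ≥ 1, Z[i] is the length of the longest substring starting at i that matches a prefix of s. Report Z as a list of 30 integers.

[30, 0, 0, 0, 0, 0, 0, 0, 0, 0, 0, 1, 0, 0, 1, 3, 0, 0, 0, 0, 0, 0, 0, 1, 0, 0, 3, 0, 0, 0]

Z[0]=30
i=1: i≥r, start 0; Z[1]=0
i=2: i≥r, start 0; Z[2]=0
i=3: i≥r, start 0; Z[3]=0
i=4: i≥r, start 0; Z[4]=0
i=5: i≥r, start 0; Z[5]=0
i=6: i≥r, start 0; Z[6]=0
i=7: i≥r, start 0; Z[7]=0
i=8: i≥r, start 0; Z[8]=0
i=9: i≥r, start 0; Z[9]=0
i=10: i≥r, start 0; Z[10]=0
i=11: i≥r, start 0; Z[11]=1 scan→box=[11,12)
i=12: i≥r, start 0; Z[12]=0
i=13: i≥r, start 0; Z[13]=0
i=14: i≥r, start 0; Z[14]=1 scan→box=[14,15)
i=15: i≥r, start 0; Z[15]=3 scan→box=[15,18)
i=16: min(r-i=2, Z[1]=0)=0; Z[16]=0
i=17: min(r-i=1, Z[2]=0)=0; Z[17]=0
i=18: i≥r, start 0; Z[18]=0
i=19: i≥r, start 0; Z[19]=0
i=20: i≥r, start 0; Z[20]=0
i=21: i≥r, start 0; Z[21]=0
i=22: i≥r, start 0; Z[22]=0
i=23: i≥r, start 0; Z[23]=1 scan→box=[23,24)
i=24: i≥r, start 0; Z[24]=0
i=25: i≥r, start 0; Z[25]=0
i=26: i≥r, start 0; Z[26]=3 scan→box=[26,29)
i=27: min(r-i=2, Z[1]=0)=0; Z[27]=0
i=28: min(r-i=1, Z[2]=0)=0; Z[28]=0
i=29: i≥r, start 0; Z[29]=0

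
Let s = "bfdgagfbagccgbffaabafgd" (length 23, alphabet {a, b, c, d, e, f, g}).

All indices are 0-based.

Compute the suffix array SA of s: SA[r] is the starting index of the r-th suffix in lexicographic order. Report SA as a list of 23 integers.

rank | idx | suffix
   0 |  16 | aabafgd
   1 |  17 | abafgd
   2 |  19 | afgd
   3 |   8 | agccgbffaabafgd
   4 |   4 | agfbagccgbffaabafgd
   5 |  18 | bafgd
   6 |   7 | bagccgbffaabafgd
   7 |   0 | bfdgagfbagccgbffaabafgd
   8 |  13 | bffaabafgd
   9 |  10 | ccgbffaabafgd
  10 |  11 | cgbffaabafgd
  11 |  22 | d
  12 |   2 | dgagfbagccgbffaabafgd
  13 |  15 | faabafgd
  14 |   6 | fbagccgbffaabafgd
  15 |   1 | fdgagfbagccgbffaabafgd
  16 |  14 | ffaabafgd
  17 |  20 | fgd
  18 |   3 | gagfbagccgbffaabafgd
  19 |  12 | gbffaabafgd
  20 |   9 | gccgbffaabafgd
  21 |  21 | gd
  22 |   5 | gfbagccgbffaabafgd

[16, 17, 19, 8, 4, 18, 7, 0, 13, 10, 11, 22, 2, 15, 6, 1, 14, 20, 3, 12, 9, 21, 5]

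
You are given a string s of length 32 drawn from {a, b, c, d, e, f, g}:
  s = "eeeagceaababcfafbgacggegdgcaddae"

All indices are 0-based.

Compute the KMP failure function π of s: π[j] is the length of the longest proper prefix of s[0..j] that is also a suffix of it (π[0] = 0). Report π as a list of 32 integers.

π[0] = 0
j=1 s[j]='e': π[1]=1 (border 'e')
j=2 s[j]='e': π[2]=2 (border 'ee')
j=3 s[j]='a': k: 2→1→0; π[3]=0 (border '')
j=4 s[j]='g': π[4]=0 (border '')
j=5 s[j]='c': π[5]=0 (border '')
j=6 s[j]='e': π[6]=1 (border 'e')
j=7 s[j]='a': k: 1→0; π[7]=0 (border '')
j=8 s[j]='a': π[8]=0 (border '')
j=9 s[j]='b': π[9]=0 (border '')
j=10 s[j]='a': π[10]=0 (border '')
j=11 s[j]='b': π[11]=0 (border '')
j=12 s[j]='c': π[12]=0 (border '')
j=13 s[j]='f': π[13]=0 (border '')
j=14 s[j]='a': π[14]=0 (border '')
j=15 s[j]='f': π[15]=0 (border '')
j=16 s[j]='b': π[16]=0 (border '')
j=17 s[j]='g': π[17]=0 (border '')
j=18 s[j]='a': π[18]=0 (border '')
j=19 s[j]='c': π[19]=0 (border '')
j=20 s[j]='g': π[20]=0 (border '')
j=21 s[j]='g': π[21]=0 (border '')
j=22 s[j]='e': π[22]=1 (border 'e')
j=23 s[j]='g': k: 1→0; π[23]=0 (border '')
j=24 s[j]='d': π[24]=0 (border '')
j=25 s[j]='g': π[25]=0 (border '')
j=26 s[j]='c': π[26]=0 (border '')
j=27 s[j]='a': π[27]=0 (border '')
j=28 s[j]='d': π[28]=0 (border '')
j=29 s[j]='d': π[29]=0 (border '')
j=30 s[j]='a': π[30]=0 (border '')
j=31 s[j]='e': π[31]=1 (border 'e')

[0, 1, 2, 0, 0, 0, 1, 0, 0, 0, 0, 0, 0, 0, 0, 0, 0, 0, 0, 0, 0, 0, 1, 0, 0, 0, 0, 0, 0, 0, 0, 1]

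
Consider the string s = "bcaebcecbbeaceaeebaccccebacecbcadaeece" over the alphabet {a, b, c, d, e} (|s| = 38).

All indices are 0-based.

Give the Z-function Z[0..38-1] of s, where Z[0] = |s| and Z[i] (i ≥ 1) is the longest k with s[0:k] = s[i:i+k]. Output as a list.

Z[0]=38
i=1: outside box; Z[1]=0
i=2: outside box; Z[2]=0
i=3: outside box; Z[3]=0
i=4: outside box; Z[4]=2 extend→box=[4,6)
i=5: min(r-i=1, Z[1]=0)=0; Z[5]=0
i=6: outside box; Z[6]=0
i=7: outside box; Z[7]=0
i=8: outside box; Z[8]=1 extend→box=[8,9)
i=9: outside box; Z[9]=1 extend→box=[9,10)
i=10: outside box; Z[10]=0
i=11: outside box; Z[11]=0
i=12: outside box; Z[12]=0
i=13: outside box; Z[13]=0
i=14: outside box; Z[14]=0
i=15: outside box; Z[15]=0
i=16: outside box; Z[16]=0
i=17: outside box; Z[17]=1 extend→box=[17,18)
i=18: outside box; Z[18]=0
i=19: outside box; Z[19]=0
i=20: outside box; Z[20]=0
i=21: outside box; Z[21]=0
i=22: outside box; Z[22]=0
i=23: outside box; Z[23]=0
i=24: outside box; Z[24]=1 extend→box=[24,25)
i=25: outside box; Z[25]=0
i=26: outside box; Z[26]=0
i=27: outside box; Z[27]=0
i=28: outside box; Z[28]=0
i=29: outside box; Z[29]=3 extend→box=[29,32)
i=30: min(r-i=2, Z[1]=0)=0; Z[30]=0
i=31: min(r-i=1, Z[2]=0)=0; Z[31]=0
i=32: outside box; Z[32]=0
i=33: outside box; Z[33]=0
i=34: outside box; Z[34]=0
i=35: outside box; Z[35]=0
i=36: outside box; Z[36]=0
i=37: outside box; Z[37]=0

[38, 0, 0, 0, 2, 0, 0, 0, 1, 1, 0, 0, 0, 0, 0, 0, 0, 1, 0, 0, 0, 0, 0, 0, 1, 0, 0, 0, 0, 3, 0, 0, 0, 0, 0, 0, 0, 0]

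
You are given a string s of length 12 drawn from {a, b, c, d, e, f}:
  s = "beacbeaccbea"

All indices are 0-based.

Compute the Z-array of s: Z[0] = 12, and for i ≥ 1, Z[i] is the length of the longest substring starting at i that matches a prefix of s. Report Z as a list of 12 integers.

Z[0]=12
i=1: i≥r, start 0; Z[1]=0
i=2: i≥r, start 0; Z[2]=0
i=3: i≥r, start 0; Z[3]=0
i=4: i≥r, start 0; Z[4]=4 extend→box=[4,8)
i=5: min(r-i=3, Z[1]=0)=0; Z[5]=0
i=6: min(r-i=2, Z[2]=0)=0; Z[6]=0
i=7: min(r-i=1, Z[3]=0)=0; Z[7]=0
i=8: i≥r, start 0; Z[8]=0
i=9: i≥r, start 0; Z[9]=3 extend→box=[9,12)
i=10: min(r-i=2, Z[1]=0)=0; Z[10]=0
i=11: min(r-i=1, Z[2]=0)=0; Z[11]=0

[12, 0, 0, 0, 4, 0, 0, 0, 0, 3, 0, 0]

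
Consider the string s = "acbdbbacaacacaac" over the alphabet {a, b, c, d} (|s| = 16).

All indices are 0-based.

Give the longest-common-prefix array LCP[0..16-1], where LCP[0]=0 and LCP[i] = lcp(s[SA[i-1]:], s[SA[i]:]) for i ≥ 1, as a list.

sorted suffixes:
  #0 SA[0]=13  'aac'
  #1 SA[1]=8  'aacacaac'
  #2 SA[2]=14  'ac'
  #3 SA[3]=11  'acaac'
  #4 SA[4]=6  'acaacacaac'
  #5 SA[5]=9  'acacaac'
  #6 SA[6]=0  'acbdbbacaacacaac'
  #7 SA[7]=5  'bacaacacaac'
  #8 SA[8]=4  'bbacaacacaac'
  #9 SA[9]=2  'bdbbacaacacaac'
  #10 SA[10]=15  'c'
  #11 SA[11]=12  'caac'
  #12 SA[12]=7  'caacacaac'
  #13 SA[13]=10  'cacaac'
  #14 SA[14]=1  'cbdbbacaacacaac'
  #15 SA[15]=3  'dbbacaacacaac'

SA = [13, 8, 14, 11, 6, 9, 0, 5, 4, 2, 15, 12, 7, 10, 1, 3]
[i] adj suffixes → lcp
  [1] 13/8 → 3 ('aac')
  [2] 8/14 → 1 ('a')
  [3] 14/11 → 2 ('ac')
  [4] 11/6 → 5 ('acaac')
  [5] 6/9 → 3 ('aca')
  [6] 9/0 → 2 ('ac')
  [7] 0/5 → 0 ('')
  [8] 5/4 → 1 ('b')
  [9] 4/2 → 1 ('b')
  [10] 2/15 → 0 ('')
  [11] 15/12 → 1 ('c')
  [12] 12/7 → 4 ('caac')
  [13] 7/10 → 2 ('ca')
  [14] 10/1 → 1 ('c')
  [15] 1/3 → 0 ('')

[0, 3, 1, 2, 5, 3, 2, 0, 1, 1, 0, 1, 4, 2, 1, 0]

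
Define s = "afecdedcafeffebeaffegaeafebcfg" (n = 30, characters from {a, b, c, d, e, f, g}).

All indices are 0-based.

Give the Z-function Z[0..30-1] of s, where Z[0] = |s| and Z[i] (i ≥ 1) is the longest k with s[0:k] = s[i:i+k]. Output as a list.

Z[0]=30
i=1: outside box; Z[1]=0
i=2: outside box; Z[2]=0
i=3: outside box; Z[3]=0
i=4: outside box; Z[4]=0
i=5: outside box; Z[5]=0
i=6: outside box; Z[6]=0
i=7: outside box; Z[7]=0
i=8: outside box; Z[8]=3 grow→box=[8,11)
i=9: min(r-i=2, Z[1]=0)=0; Z[9]=0
i=10: min(r-i=1, Z[2]=0)=0; Z[10]=0
i=11: outside box; Z[11]=0
i=12: outside box; Z[12]=0
i=13: outside box; Z[13]=0
i=14: outside box; Z[14]=0
i=15: outside box; Z[15]=0
i=16: outside box; Z[16]=2 grow→box=[16,18)
i=17: min(r-i=1, Z[1]=0)=0; Z[17]=0
i=18: outside box; Z[18]=0
i=19: outside box; Z[19]=0
i=20: outside box; Z[20]=0
i=21: outside box; Z[21]=1 grow→box=[21,22)
i=22: outside box; Z[22]=0
i=23: outside box; Z[23]=3 grow→box=[23,26)
i=24: min(r-i=2, Z[1]=0)=0; Z[24]=0
i=25: min(r-i=1, Z[2]=0)=0; Z[25]=0
i=26: outside box; Z[26]=0
i=27: outside box; Z[27]=0
i=28: outside box; Z[28]=0
i=29: outside box; Z[29]=0

[30, 0, 0, 0, 0, 0, 0, 0, 3, 0, 0, 0, 0, 0, 0, 0, 2, 0, 0, 0, 0, 1, 0, 3, 0, 0, 0, 0, 0, 0]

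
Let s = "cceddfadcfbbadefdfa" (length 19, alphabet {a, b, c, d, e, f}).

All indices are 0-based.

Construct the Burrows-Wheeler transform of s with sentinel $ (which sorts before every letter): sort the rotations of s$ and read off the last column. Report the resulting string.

affbbf$cdaeafdcdddce

rank  rotation              last
    0  $cceddfadcfbbadefdfa  a
    1  a$cceddfadcfbbadefdf  f
    2  adcfbbadefdfa$cceddf  f
    3  adefdfa$cceddfadcfbb  b
    4  badefdfa$cceddfadcfb  b
    5  bbadefdfa$cceddfadcf  f
    6  cceddfadcfbbadefdfa$  $
    7  ceddfadcfbbadefdfa$c  c
    8  cfbbadefdfa$cceddfad  d
    9  dcfbbadefdfa$cceddfa  a
   10  ddfadcfbbadefdfa$cce  e
   11  defdfa$cceddfadcfbba  a
   12  dfa$cceddfadcfbbadef  f
   13  dfadcfbbadefdfa$cced  d
   14  eddfadcfbbadefdfa$cc  c
   15  efdfa$cceddfadcfbbad  d
   16  fa$cceddfadcfbbadefd  d
   17  fadcfbbadefdfa$ccedd  d
   18  fbbadefdfa$cceddfadc  c
   19  fdfa$cceddfadcfbbade  e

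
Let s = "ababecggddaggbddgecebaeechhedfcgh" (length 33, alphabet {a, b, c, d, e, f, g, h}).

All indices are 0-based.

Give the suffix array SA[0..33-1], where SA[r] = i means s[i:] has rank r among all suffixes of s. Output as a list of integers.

sorted suffixes:
  #0 SA[0]=0  'ababecggddaggbddgecebaeechhedfcgh'
  #1 SA[1]=2  'abecggddaggbddgecebaeechhedfcgh'
  #2 SA[2]=21  'aeechhedfcgh'
  #3 SA[3]=10  'aggbddgecebaeechhedfcgh'
  #4 SA[4]=1  'babecggddaggbddgecebaeechhedfcgh'
  #5 SA[5]=20  'baeechhedfcgh'
  #6 SA[6]=13  'bddgecebaeechhedfcgh'
  #7 SA[7]=3  'becggddaggbddgecebaeechhedfcgh'
  #8 SA[8]=18  'cebaeechhedfcgh'
  #9 SA[9]=5  'cggddaggbddgecebaeechhedfcgh'
  #10 SA[10]=30  'cgh'
  #11 SA[11]=24  'chhedfcgh'
  #12 SA[12]=9  'daggbddgecebaeechhedfcgh'
  #13 SA[13]=8  'ddaggbddgecebaeechhedfcgh'
  #14 SA[14]=14  'ddgecebaeechhedfcgh'
  #15 SA[15]=28  'dfcgh'
  #16 SA[16]=15  'dgecebaeechhedfcgh'
  #17 SA[17]=19  'ebaeechhedfcgh'
  #18 SA[18]=17  'ecebaeechhedfcgh'
  #19 SA[19]=4  'ecggddaggbddgecebaeechhedfcgh'
  #20 SA[20]=23  'echhedfcgh'
  #21 SA[21]=27  'edfcgh'
  #22 SA[22]=22  'eechhedfcgh'
  #23 SA[23]=29  'fcgh'
  #24 SA[24]=12  'gbddgecebaeechhedfcgh'
  #25 SA[25]=7  'gddaggbddgecebaeechhedfcgh'
  #26 SA[26]=16  'gecebaeechhedfcgh'
  #27 SA[27]=11  'ggbddgecebaeechhedfcgh'
  #28 SA[28]=6  'ggddaggbddgecebaeechhedfcgh'
  #29 SA[29]=31  'gh'
  #30 SA[30]=32  'h'
  #31 SA[31]=26  'hedfcgh'
  #32 SA[32]=25  'hhedfcgh'

[0, 2, 21, 10, 1, 20, 13, 3, 18, 5, 30, 24, 9, 8, 14, 28, 15, 19, 17, 4, 23, 27, 22, 29, 12, 7, 16, 11, 6, 31, 32, 26, 25]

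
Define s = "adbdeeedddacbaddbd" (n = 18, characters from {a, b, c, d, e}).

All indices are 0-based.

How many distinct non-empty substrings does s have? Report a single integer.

sorted suffixes:
  #0 SA[0]=10  'acbaddbd'
  #1 SA[1]=0  'adbdeeedddacbaddbd'
  #2 SA[2]=13  'addbd'
  #3 SA[3]=12  'baddbd'
  #4 SA[4]=16  'bd'
  #5 SA[5]=2  'bdeeedddacbaddbd'
  #6 SA[6]=11  'cbaddbd'
  #7 SA[7]=17  'd'
  #8 SA[8]=9  'dacbaddbd'
  #9 SA[9]=15  'dbd'
  #10 SA[10]=1  'dbdeeedddacbaddbd'
  #11 SA[11]=8  'ddacbaddbd'
  #12 SA[12]=14  'ddbd'
  #13 SA[13]=7  'dddacbaddbd'
  #14 SA[14]=3  'deeedddacbaddbd'
  #15 SA[15]=6  'edddacbaddbd'
  #16 SA[16]=5  'eedddacbaddbd'
  #17 SA[17]=4  'eeedddacbaddbd'

SA = [10, 0, 13, 12, 16, 2, 11, 17, 9, 15, 1, 8, 14, 7, 3, 6, 5, 4]
i: (SA[i-1],SA[i]) lcp shared
  1: (10,0) 1 'a'
  2: (0,13) 2 'ad'
  3: (13,12) 0 ''
  4: (12,16) 1 'b'
  5: (16,2) 2 'bd'
  6: (2,11) 0 ''
  7: (11,17) 0 ''
  8: (17,9) 1 'd'
  9: (9,15) 1 'd'
  10: (15,1) 3 'dbd'
  11: (1,8) 1 'd'
  12: (8,14) 2 'dd'
  13: (14,7) 2 'dd'
  14: (7,3) 1 'd'
  15: (3,6) 0 ''
  16: (6,5) 1 'e'
  17: (5,4) 2 'ee'

n(n+1)/2 = 18·19/2 = 171
Σ LCP = 0 + 1 + 2 + 0 + 1 + 2 + 0 + 0 + 1 + 1 + 3 + 1 + 2 + 2 + 1 + 0 + 1 + 2 = 20
distinct = 171 − 20 = 151

151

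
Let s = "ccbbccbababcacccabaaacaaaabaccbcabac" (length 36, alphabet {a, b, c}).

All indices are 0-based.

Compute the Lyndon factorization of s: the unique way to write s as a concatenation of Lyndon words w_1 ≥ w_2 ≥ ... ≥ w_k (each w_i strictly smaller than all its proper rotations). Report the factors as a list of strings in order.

["c", "c", "bbcc", "b", "ababcaccc", "ab", "aaac", "aaaabaccbcabac"]

emit factor 1: 'c' (i=0, period=1)
emit factor 2: 'c' (i=1, period=1)
emit factor 3: 'bbcc' (i=2, period=4)
emit factor 4: 'b' (i=6, period=1)
emit factor 5: 'ababcaccc' (i=7, period=9)
emit factor 6: 'ab' (i=16, period=2)
emit factor 7: 'aaac' (i=18, period=4)
emit factor 8: 'aaaabaccbcabac' (i=22, period=14)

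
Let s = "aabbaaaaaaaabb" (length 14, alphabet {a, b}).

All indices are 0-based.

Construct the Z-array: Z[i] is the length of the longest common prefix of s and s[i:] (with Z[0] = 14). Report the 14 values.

[14, 1, 0, 0, 2, 2, 2, 2, 2, 2, 4, 1, 0, 0]

Z[0]=14
i=1: outside box; Z[1]=1 scan→box=[1,2)
i=2: outside box; Z[2]=0
i=3: outside box; Z[3]=0
i=4: outside box; Z[4]=2 scan→box=[4,6)
i=5: min(r-i=1, Z[1]=1)=1; Z[5]=2 scan→box=[5,7)
i=6: min(r-i=1, Z[1]=1)=1; Z[6]=2 scan→box=[6,8)
i=7: min(r-i=1, Z[1]=1)=1; Z[7]=2 scan→box=[7,9)
i=8: min(r-i=1, Z[1]=1)=1; Z[8]=2 scan→box=[8,10)
i=9: min(r-i=1, Z[1]=1)=1; Z[9]=2 scan→box=[9,11)
i=10: min(r-i=1, Z[1]=1)=1; Z[10]=4 scan→box=[10,14)
i=11: min(r-i=3, Z[1]=1)=1; Z[11]=1
i=12: min(r-i=2, Z[2]=0)=0; Z[12]=0
i=13: min(r-i=1, Z[3]=0)=0; Z[13]=0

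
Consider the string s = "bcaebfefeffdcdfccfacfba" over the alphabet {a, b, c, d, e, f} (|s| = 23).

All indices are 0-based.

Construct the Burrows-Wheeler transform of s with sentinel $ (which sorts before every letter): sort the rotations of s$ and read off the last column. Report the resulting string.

rank  rotation                  last
    0  $bcaebfefeffdcdfccfacfba  a
    1  a$bcaebfefeffdcdfccfacfb  b
    2  acfba$bcaebfefeffdcdfccf  f
    3  aebfefeffdcdfccfacfba$bc  c
    4  ba$bcaebfefeffdcdfccfacf  f
    5  bcaebfefeffdcdfccfacfba$  $
    6  bfefeffdcdfccfacfba$bcae  e
    7  caebfefeffdcdfccfacfba$b  b
    8  ccfacfba$bcaebfefeffdcdf  f
    9  cdfccfacfba$bcaebfefeffd  d
   10  cfacfba$bcaebfefeffdcdfc  c
   11  cfba$bcaebfefeffdcdfccfa  a
   12  dcdfccfacfba$bcaebfefeff  f
   13  dfccfacfba$bcaebfefeffdc  c
   14  ebfefeffdcdfccfacfba$bca  a
   15  efeffdcdfccfacfba$bcaebf  f
   16  effdcdfccfacfba$bcaebfef  f
   17  facfba$bcaebfefeffdcdfcc  c
   18  fba$bcaebfefeffdcdfccfac  c
   19  fccfacfba$bcaebfefeffdcd  d
   20  fdcdfccfacfba$bcaebfefef  f
   21  fefeffdcdfccfacfba$bcaeb  b
   22  feffdcdfccfacfba$bcaebfe  e
   23  ffdcdfccfacfba$bcaebfefe  e

abfcf$ebfdcafcaffccdfbee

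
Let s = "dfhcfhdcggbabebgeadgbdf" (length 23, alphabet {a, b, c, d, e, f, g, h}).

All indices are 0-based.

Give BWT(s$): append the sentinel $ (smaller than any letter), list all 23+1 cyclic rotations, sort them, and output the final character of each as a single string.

fbeggaehdhb$agbddcgdbcff

rank  rotation                  last
    0  $dfhcfhdcggbabebgeadgbdf  f
    1  abebgeadgbdf$dfhcfhdcggb  b
    2  adgbdf$dfhcfhdcggbabebge  e
    3  babebgeadgbdf$dfhcfhdcgg  g
    4  bdf$dfhcfhdcggbabebgeadg  g
    5  bebgeadgbdf$dfhcfhdcggba  a
    6  bgeadgbdf$dfhcfhdcggbabe  e
    7  cfhdcggbabebgeadgbdf$dfh  h
    8  cggbabebgeadgbdf$dfhcfhd  d
    9  dcggbabebgeadgbdf$dfhcfh  h
   10  df$dfhcfhdcggbabebgeadgb  b
   11  dfhcfhdcggbabebgeadgbdf$  $
   12  dgbdf$dfhcfhdcggbabebgea  a
   13  eadgbdf$dfhcfhdcggbabebg  g
   14  ebgeadgbdf$dfhcfhdcggbab  b
   15  f$dfhcfhdcggbabebgeadgbd  d
   16  fhcfhdcggbabebgeadgbdf$d  d
   17  fhdcggbabebgeadgbdf$dfhc  c
   18  gbabebgeadgbdf$dfhcfhdcg  g
   19  gbdf$dfhcfhdcggbabebgead  d
   20  geadgbdf$dfhcfhdcggbabeb  b
   21  ggbabebgeadgbdf$dfhcfhdc  c
   22  hcfhdcggbabebgeadgbdf$df  f
   23  hdcggbabebgeadgbdf$dfhcf  f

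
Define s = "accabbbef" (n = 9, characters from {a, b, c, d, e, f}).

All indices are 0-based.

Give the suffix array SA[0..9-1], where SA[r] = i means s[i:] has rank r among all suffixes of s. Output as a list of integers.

rank→(start, suffix):
  0 → (3, 'abbbef')
  1 → (0, 'accabbbef')
  2 → (4, 'bbbef')
  3 → (5, 'bbef')
  4 → (6, 'bef')
  5 → (2, 'cabbbef')
  6 → (1, 'ccabbbef')
  7 → (7, 'ef')
  8 → (8, 'f')

[3, 0, 4, 5, 6, 2, 1, 7, 8]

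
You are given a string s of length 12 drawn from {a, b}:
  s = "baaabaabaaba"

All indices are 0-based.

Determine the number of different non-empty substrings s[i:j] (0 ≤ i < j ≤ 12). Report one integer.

44

rank→(start, suffix):
  0 → (11, 'a')
  1 → (1, 'aaabaabaaba')
  2 → (8, 'aaba')
  3 → (5, 'aabaaba')
  4 → (2, 'aabaabaaba')
  5 → (9, 'aba')
  6 → (6, 'abaaba')
  7 → (3, 'abaabaaba')
  8 → (10, 'ba')
  9 → (0, 'baaabaabaaba')
  10 → (7, 'baaba')
  11 → (4, 'baabaaba')

SA = [11, 1, 8, 5, 2, 9, 6, 3, 10, 0, 7, 4]
i: (SA[i-1],SA[i]) lcp shared
  1: (11,1) 1 'a'
  2: (1,8) 2 'aa'
  3: (8,5) 4 'aaba'
  4: (5,2) 7 'aabaaba'
  5: (2,9) 1 'a'
  6: (9,6) 3 'aba'
  7: (6,3) 6 'abaaba'
  8: (3,10) 0 ''
  9: (10,0) 2 'ba'
  10: (0,7) 3 'baa'
  11: (7,4) 5 'baaba'

n(n+1)/2 = 12·13/2 = 78
Σ LCP = 0 + 1 + 2 + 4 + 7 + 1 + 3 + 6 + 0 + 2 + 3 + 5 = 34
distinct = 78 − 34 = 44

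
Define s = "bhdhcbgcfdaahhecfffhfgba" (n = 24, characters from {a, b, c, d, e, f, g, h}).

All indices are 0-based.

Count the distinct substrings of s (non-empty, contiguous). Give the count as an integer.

282

rank→(start, suffix):
  0 → (23, 'a')
  1 → (10, 'aahhecfffhfgba')
  2 → (11, 'ahhecfffhfgba')
  3 → (22, 'ba')
  4 → (5, 'bgcfdaahhecfffhfgba')
  5 → (0, 'bhdhcbgcfdaahhecfffhfgba')
  6 → (4, 'cbgcfdaahhecfffhfgba')
  7 → (7, 'cfdaahhecfffhfgba')
  8 → (15, 'cfffhfgba')
  9 → (9, 'daahhecfffhfgba')
  10 → (2, 'dhcbgcfdaahhecfffhfgba')
  11 → (14, 'ecfffhfgba')
  12 → (8, 'fdaahhecfffhfgba')
  13 → (16, 'fffhfgba')
  14 → (17, 'ffhfgba')
  15 → (20, 'fgba')
  16 → (18, 'fhfgba')
  17 → (21, 'gba')
  18 → (6, 'gcfdaahhecfffhfgba')
  19 → (3, 'hcbgcfdaahhecfffhfgba')
  20 → (1, 'hdhcbgcfdaahhecfffhfgba')
  21 → (13, 'hecfffhfgba')
  22 → (19, 'hfgba')
  23 → (12, 'hhecfffhfgba')

SA = [23, 10, 11, 22, 5, 0, 4, 7, 15, 9, 2, 14, 8, 16, 17, 20, 18, 21, 6, 3, 1, 13, 19, 12]
i: (SA[i-1],SA[i]) lcp shared
  1: (23,10) 1 'a'
  2: (10,11) 1 'a'
  3: (11,22) 0 ''
  4: (22,5) 1 'b'
  5: (5,0) 1 'b'
  6: (0,4) 0 ''
  7: (4,7) 1 'c'
  8: (7,15) 2 'cf'
  9: (15,9) 0 ''
  10: (9,2) 1 'd'
  11: (2,14) 0 ''
  12: (14,8) 0 ''
  13: (8,16) 1 'f'
  14: (16,17) 2 'ff'
  15: (17,20) 1 'f'
  16: (20,18) 1 'f'
  17: (18,21) 0 ''
  18: (21,6) 1 'g'
  19: (6,3) 0 ''
  20: (3,1) 1 'h'
  21: (1,13) 1 'h'
  22: (13,19) 1 'h'
  23: (19,12) 1 'h'

n(n+1)/2 = 24·25/2 = 300
Σ LCP = 0 + 1 + 1 + 0 + 1 + 1 + 0 + 1 + 2 + 0 + 1 + 0 + 0 + 1 + 2 + 1 + 1 + 0 + 1 + 0 + 1 + 1 + 1 + 1 = 18
distinct = 300 − 18 = 282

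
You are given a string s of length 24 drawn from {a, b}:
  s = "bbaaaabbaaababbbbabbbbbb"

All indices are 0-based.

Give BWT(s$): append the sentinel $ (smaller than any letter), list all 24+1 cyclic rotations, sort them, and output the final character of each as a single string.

rank  rotation                   last
    0  $bbaaaabbaaababbbbabbbbbb  b
    1  aaaabbaaababbbbabbbbbb$bb  b
    2  aaababbbbabbbbbb$bbaaaabb  b
    3  aaabbaaababbbbabbbbbb$bba  a
    4  aababbbbabbbbbb$bbaaaabba  a
    5  aabbaaababbbbabbbbbb$bbaa  a
    6  ababbbbabbbbbb$bbaaaabbaa  a
    7  abbaaababbbbabbbbbb$bbaaa  a
    8  abbbbabbbbbb$bbaaaabbaaab  b
    9  abbbbbb$bbaaaabbaaababbbb  b
   10  b$bbaaaabbaaababbbbabbbbb  b
   11  baaaabbaaababbbbabbbbbb$b  b
   12  baaababbbbabbbbbb$bbaaaab  b
   13  babbbbabbbbbb$bbaaaabbaaa  a
   14  babbbbbb$bbaaaabbaaababbb  b
   15  bb$bbaaaabbaaababbbbabbbb  b
   16  bbaaaabbaaababbbbabbbbbb$  $
   17  bbaaababbbbabbbbbb$bbaaaa  a
   18  bbabbbbbb$bbaaaabbaaababb  b
   19  bbb$bbaaaabbaaababbbbabbb  b
   20  bbbabbbbbb$bbaaaabbaaabab  b
   21  bbbb$bbaaaabbaaababbbbabb  b
   22  bbbbabbbbbb$bbaaaabbaaaba  a
   23  bbbbb$bbaaaabbaaababbbbab  b
   24  bbbbbb$bbaaaabbaaababbbba  a

bbbaaaaabbbbbabb$abbbbaba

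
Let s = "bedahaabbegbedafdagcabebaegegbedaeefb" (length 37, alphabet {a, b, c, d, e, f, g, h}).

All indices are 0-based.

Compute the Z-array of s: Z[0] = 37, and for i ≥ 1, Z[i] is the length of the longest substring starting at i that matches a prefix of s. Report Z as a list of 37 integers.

Z[0]=37
i=1: i≥r, start 0; Z[1]=0
i=2: i≥r, start 0; Z[2]=0
i=3: i≥r, start 0; Z[3]=0
i=4: i≥r, start 0; Z[4]=0
i=5: i≥r, start 0; Z[5]=0
i=6: i≥r, start 0; Z[6]=0
i=7: i≥r, start 0; Z[7]=1 extend→box=[7,8)
i=8: i≥r, start 0; Z[8]=2 extend→box=[8,10)
i=9: min(r-i=1, Z[1]=0)=0; Z[9]=0
i=10: i≥r, start 0; Z[10]=0
i=11: i≥r, start 0; Z[11]=4 extend→box=[11,15)
i=12: min(r-i=3, Z[1]=0)=0; Z[12]=0
i=13: min(r-i=2, Z[2]=0)=0; Z[13]=0
i=14: min(r-i=1, Z[3]=0)=0; Z[14]=0
i=15: i≥r, start 0; Z[15]=0
i=16: i≥r, start 0; Z[16]=0
i=17: i≥r, start 0; Z[17]=0
i=18: i≥r, start 0; Z[18]=0
i=19: i≥r, start 0; Z[19]=0
i=20: i≥r, start 0; Z[20]=0
i=21: i≥r, start 0; Z[21]=2 extend→box=[21,23)
i=22: min(r-i=1, Z[1]=0)=0; Z[22]=0
i=23: i≥r, start 0; Z[23]=1 extend→box=[23,24)
i=24: i≥r, start 0; Z[24]=0
i=25: i≥r, start 0; Z[25]=0
i=26: i≥r, start 0; Z[26]=0
i=27: i≥r, start 0; Z[27]=0
i=28: i≥r, start 0; Z[28]=0
i=29: i≥r, start 0; Z[29]=4 extend→box=[29,33)
i=30: min(r-i=3, Z[1]=0)=0; Z[30]=0
i=31: min(r-i=2, Z[2]=0)=0; Z[31]=0
i=32: min(r-i=1, Z[3]=0)=0; Z[32]=0
i=33: i≥r, start 0; Z[33]=0
i=34: i≥r, start 0; Z[34]=0
i=35: i≥r, start 0; Z[35]=0
i=36: i≥r, start 0; Z[36]=1 extend→box=[36,37)

[37, 0, 0, 0, 0, 0, 0, 1, 2, 0, 0, 4, 0, 0, 0, 0, 0, 0, 0, 0, 0, 2, 0, 1, 0, 0, 0, 0, 0, 4, 0, 0, 0, 0, 0, 0, 1]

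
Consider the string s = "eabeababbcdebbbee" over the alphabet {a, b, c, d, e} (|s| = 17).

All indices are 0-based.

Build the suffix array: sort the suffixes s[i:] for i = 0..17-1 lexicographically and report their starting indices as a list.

[4, 6, 1, 5, 12, 7, 13, 8, 2, 14, 9, 10, 16, 3, 0, 11, 15]

rank | idx | suffix
   0 |   4 | ababbcdebbbee
   1 |   6 | abbcdebbbee
   2 |   1 | abeababbcdebbbee
   3 |   5 | babbcdebbbee
   4 |  12 | bbbee
   5 |   7 | bbcdebbbee
   6 |  13 | bbee
   7 |   8 | bcdebbbee
   8 |   2 | beababbcdebbbee
   9 |  14 | bee
  10 |   9 | cdebbbee
  11 |  10 | debbbee
  12 |  16 | e
  13 |   3 | eababbcdebbbee
  14 |   0 | eabeababbcdebbbee
  15 |  11 | ebbbee
  16 |  15 | ee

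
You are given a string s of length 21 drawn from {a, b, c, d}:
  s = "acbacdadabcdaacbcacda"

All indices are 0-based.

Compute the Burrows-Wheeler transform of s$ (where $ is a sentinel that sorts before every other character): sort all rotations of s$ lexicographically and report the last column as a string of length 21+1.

addd$acbdccabaaabaccac

rank  rotation                last
    0  $acbacdadabcdaacbcacda  a
    1  a$acbacdadabcdaacbcacd  d
    2  aacbcacda$acbacdadabcd  d
    3  abcdaacbcacda$acbacdad  d
    4  acbacdadabcdaacbcacda$  $
    5  acbcacda$acbacdadabcda  a
    6  acda$acbacdadabcdaacbc  c
    7  acdadabcdaacbcacda$acb  b
    8  adabcdaacbcacda$acbacd  d
    9  bacdadabcdaacbcacda$ac  c
   10  bcacda$acbacdadabcdaac  c
   11  bcdaacbcacda$acbacdada  a
   12  cacda$acbacdadabcdaacb  b
   13  cbacdadabcdaacbcacda$a  a
   14  cbcacda$acbacdadabcdaa  a
   15  cda$acbacdadabcdaacbca  a
   16  cdaacbcacda$acbacdadab  b
   17  cdadabcdaacbcacda$acba  a
   18  da$acbacdadabcdaacbcac  c
   19  daacbcacda$acbacdadabc  c
   20  dabcdaacbcacda$acbacda  a
   21  dadabcdaacbcacda$acbac  c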